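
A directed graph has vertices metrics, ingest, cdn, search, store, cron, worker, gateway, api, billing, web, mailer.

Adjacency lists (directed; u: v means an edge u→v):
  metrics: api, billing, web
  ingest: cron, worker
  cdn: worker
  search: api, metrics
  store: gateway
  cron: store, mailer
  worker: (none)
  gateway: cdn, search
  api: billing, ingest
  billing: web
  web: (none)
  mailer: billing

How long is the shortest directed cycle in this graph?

6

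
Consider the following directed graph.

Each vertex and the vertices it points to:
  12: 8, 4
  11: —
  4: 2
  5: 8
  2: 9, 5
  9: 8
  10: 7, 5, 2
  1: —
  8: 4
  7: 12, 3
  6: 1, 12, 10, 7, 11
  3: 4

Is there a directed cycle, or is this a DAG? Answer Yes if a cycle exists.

DFS with white/gray/black marking, starting from 3:
3 gray
  4 gray
    2 gray
      9 gray
        8 gray
          8→4: 4 is gray → back edge
Back edge found, so a cycle exists: 4 → 2 → 9 → 8 → 4.

Yes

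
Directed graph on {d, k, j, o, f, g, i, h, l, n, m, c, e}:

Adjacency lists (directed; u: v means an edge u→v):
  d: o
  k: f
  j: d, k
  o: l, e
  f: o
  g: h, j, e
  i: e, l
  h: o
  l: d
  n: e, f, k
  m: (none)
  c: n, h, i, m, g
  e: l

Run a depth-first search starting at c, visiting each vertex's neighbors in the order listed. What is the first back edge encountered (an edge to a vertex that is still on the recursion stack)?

DFS from c (visiting each vertex's neighbors in the order listed); mark gray on enter, black on exit:
c gray
  n gray
    e gray
      l gray
        d gray
          o gray
            o→l: l is gray → back edge
First back edge: o → l.

o->l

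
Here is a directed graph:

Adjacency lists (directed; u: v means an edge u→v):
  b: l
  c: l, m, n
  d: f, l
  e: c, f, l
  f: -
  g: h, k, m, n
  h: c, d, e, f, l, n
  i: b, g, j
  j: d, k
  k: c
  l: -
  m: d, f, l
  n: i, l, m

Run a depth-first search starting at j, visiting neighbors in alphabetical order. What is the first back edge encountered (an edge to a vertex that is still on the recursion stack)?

h→c

DFS from j (visiting neighbors in alphabetical order); mark gray on enter, black on exit:
j gray
  d gray
    f gray
    f black
    l gray
    l black
  d black
  k gray
    c gray
      c→l: l black — skip
      m gray
        m→d: d black — skip
        m→f: f black — skip
        m→l: l black — skip
      m black
      n gray
        i gray
          b gray
            b→l: l black — skip
          b black
          g gray
            h gray
              h→c: c is gray → back edge
First back edge: h → c.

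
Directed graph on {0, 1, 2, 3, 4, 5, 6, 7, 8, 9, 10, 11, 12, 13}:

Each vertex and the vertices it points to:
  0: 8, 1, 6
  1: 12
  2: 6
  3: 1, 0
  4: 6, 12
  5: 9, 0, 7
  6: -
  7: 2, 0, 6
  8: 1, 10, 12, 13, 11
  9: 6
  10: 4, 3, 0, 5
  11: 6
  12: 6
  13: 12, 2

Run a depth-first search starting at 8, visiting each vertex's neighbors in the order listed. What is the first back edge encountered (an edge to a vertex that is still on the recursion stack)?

0->8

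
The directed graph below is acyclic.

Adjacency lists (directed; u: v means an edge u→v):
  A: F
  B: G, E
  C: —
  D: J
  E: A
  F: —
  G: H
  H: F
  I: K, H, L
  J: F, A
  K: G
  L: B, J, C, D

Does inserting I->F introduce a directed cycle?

No

Adding I→F creates a cycle iff F can already reach I.
Explore from F: no path reaches I. The graph stays acyclic.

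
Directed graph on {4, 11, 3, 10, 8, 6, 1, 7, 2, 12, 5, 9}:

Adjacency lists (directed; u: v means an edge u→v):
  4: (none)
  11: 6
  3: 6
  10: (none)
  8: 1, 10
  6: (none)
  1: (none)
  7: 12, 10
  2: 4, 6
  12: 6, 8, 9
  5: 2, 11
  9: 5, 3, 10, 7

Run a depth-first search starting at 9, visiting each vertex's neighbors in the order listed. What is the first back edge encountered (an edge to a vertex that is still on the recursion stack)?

12->9

DFS from 9 (visiting each vertex's neighbors in the order listed); mark gray on enter, black on exit:
9 gray
  5 gray
    2 gray
      4 gray
      4 black
      6 gray
      6 black
    2 black
    11 gray
      11→6: 6 black — skip
    11 black
  5 black
  3 gray
    3→6: 6 black — skip
  3 black
  10 gray
  10 black
  7 gray
    12 gray
      12→6: 6 black — skip
      8 gray
        1 gray
        1 black
        8→10: 10 black — skip
      8 black
      12→9: 9 is gray → back edge
First back edge: 12 → 9.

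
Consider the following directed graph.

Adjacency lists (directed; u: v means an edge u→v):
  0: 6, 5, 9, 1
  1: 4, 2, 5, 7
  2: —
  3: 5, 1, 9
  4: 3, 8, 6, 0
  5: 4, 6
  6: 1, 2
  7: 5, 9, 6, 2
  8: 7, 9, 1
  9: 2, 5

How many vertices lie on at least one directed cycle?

9

A vertex is on a directed cycle iff it belongs to a strongly connected component of size ≥ 2 (or has a self-loop).
The vertices on cycles are {0, 1, 3, 4, 5, 6, 7, 8, 9} — 9 in total.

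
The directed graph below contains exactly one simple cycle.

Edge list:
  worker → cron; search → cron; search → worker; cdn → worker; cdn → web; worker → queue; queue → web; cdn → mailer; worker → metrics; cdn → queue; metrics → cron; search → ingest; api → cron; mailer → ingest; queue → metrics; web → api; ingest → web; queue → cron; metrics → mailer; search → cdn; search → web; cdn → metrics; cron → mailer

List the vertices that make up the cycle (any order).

DFS with gray/black marking from ingest:
ingest gray
  web gray
    api gray
      cron gray
        mailer gray
          mailer→ingest: ingest is gray → back edge
Back edge closes the cycle ingest → web → api → cron → mailer → ingest; its vertices are {api, web, cron, ingest, mailer}.

api, web, cron, ingest, mailer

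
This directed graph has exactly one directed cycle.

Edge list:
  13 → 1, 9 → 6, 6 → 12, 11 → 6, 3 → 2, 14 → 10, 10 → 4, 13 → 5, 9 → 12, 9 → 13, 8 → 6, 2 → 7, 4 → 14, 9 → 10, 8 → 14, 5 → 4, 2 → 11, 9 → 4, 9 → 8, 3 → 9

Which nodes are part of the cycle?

4, 10, 14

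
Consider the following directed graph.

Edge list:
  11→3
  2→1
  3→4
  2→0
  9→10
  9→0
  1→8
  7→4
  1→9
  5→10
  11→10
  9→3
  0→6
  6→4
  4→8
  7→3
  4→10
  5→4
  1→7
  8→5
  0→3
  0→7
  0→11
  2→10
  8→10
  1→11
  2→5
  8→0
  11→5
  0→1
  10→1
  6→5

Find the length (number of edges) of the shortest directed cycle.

For each vertex v, BFS finds the shortest path from v back to v.
The shortest such closed walk is 1 → 9 → 0 → 1, length 3.

3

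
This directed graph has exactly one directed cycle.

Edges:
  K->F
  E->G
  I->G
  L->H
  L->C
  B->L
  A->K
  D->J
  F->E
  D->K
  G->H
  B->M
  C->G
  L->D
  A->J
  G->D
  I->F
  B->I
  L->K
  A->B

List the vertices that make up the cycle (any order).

DFS with gray/black marking from D:
D gray
  J gray
  J black
  K gray
    F gray
      E gray
        G gray
          G→D: D is gray → back edge
Back edge closes the cycle D → K → F → E → G → D; its vertices are {D, E, F, G, K}.

D, E, F, G, K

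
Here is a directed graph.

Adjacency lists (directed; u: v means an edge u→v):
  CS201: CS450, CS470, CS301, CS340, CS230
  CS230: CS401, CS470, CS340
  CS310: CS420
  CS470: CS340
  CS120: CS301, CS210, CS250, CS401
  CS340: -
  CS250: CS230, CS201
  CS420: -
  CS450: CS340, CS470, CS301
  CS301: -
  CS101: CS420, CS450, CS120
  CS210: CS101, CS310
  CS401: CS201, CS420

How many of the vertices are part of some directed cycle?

A vertex is on a directed cycle iff it belongs to a strongly connected component of size ≥ 2 (or has a self-loop).
The vertices on cycles are {CS101, CS120, CS201, CS210, CS230, CS401} — 6 in total.

6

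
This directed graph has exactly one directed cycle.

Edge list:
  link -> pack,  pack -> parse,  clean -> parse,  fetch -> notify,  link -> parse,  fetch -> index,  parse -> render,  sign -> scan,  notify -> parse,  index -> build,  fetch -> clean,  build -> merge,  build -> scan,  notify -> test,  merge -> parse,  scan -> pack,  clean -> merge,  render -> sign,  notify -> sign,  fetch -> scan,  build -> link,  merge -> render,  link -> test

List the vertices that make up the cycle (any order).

pack, scan, sign, parse, render

DFS with gray/black marking from sign:
sign gray
  scan gray
    pack gray
      parse gray
        render gray
          render→sign: sign is gray → back edge
Back edge closes the cycle sign → scan → pack → parse → render → sign; its vertices are {pack, scan, sign, parse, render}.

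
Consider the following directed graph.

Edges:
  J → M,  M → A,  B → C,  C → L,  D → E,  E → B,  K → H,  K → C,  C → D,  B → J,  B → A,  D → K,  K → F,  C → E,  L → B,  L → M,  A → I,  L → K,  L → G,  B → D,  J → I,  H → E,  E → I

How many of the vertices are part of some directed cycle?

A vertex is on a directed cycle iff it belongs to a strongly connected component of size ≥ 2 (or has a self-loop).
The vertices on cycles are {B, C, D, E, H, K, L} — 7 in total.

7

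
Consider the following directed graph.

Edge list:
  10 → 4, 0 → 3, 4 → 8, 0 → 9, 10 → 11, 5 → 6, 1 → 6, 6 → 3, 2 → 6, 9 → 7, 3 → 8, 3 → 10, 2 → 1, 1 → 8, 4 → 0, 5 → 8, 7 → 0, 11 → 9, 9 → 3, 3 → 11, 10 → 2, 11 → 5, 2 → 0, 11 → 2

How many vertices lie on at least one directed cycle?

11

A vertex is on a directed cycle iff it belongs to a strongly connected component of size ≥ 2 (or has a self-loop).
The vertices on cycles are {0, 1, 2, 3, 4, 5, 6, 7, 9, 10, 11} — 11 in total.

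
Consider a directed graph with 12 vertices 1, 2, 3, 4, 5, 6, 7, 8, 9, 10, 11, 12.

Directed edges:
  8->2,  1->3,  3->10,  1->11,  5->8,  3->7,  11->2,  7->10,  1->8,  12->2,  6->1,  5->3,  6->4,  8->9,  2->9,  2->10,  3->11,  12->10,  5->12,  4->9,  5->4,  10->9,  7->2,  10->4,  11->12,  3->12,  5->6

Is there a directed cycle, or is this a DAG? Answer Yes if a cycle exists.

DFS with white/gray/black marking, starting from 3:
3 gray
  10 gray
    4 gray
      9 gray
      9 black
    4 black
    10→9: 9 black — skip
  10 black
  12 gray
    2 gray
      2→10: 10 black — skip
      2→9: 9 black — skip
    2 black
    12→10: 10 black — skip
  12 black
  11 gray
    11→12: 12 black — skip
    11→2: 2 black — skip
  11 black
  7 gray
    7→2: 2 black — skip
    7→10: 10 black — skip
  7 black
3 black
1 gray
  1→11: 11 black — skip
  8 gray
    8→9: 9 black — skip
    8→2: 2 black — skip
  8 black
  1→3: 3 black — skip
1 black
5 gray
  5→12: 12 black — skip
  5→8: 8 black — skip
  5→4: 4 black — skip
  6 gray
    6→4: 4 black — skip
    6→1: 1 black — skip
  6 black
  5→3: 3 black — skip
5 black
Every edge goes to a white or black vertex — no back edge, so the graph is acyclic.

No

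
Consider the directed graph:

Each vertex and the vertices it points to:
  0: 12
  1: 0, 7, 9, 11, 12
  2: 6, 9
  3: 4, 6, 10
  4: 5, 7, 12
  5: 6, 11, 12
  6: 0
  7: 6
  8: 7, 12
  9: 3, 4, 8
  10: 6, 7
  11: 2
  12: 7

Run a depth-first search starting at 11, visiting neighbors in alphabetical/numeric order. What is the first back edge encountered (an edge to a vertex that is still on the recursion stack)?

7->6

DFS from 11 (visiting neighbors in alphabetical/numeric order); mark gray on enter, black on exit:
11 gray
  2 gray
    6 gray
      0 gray
        12 gray
          7 gray
            7→6: 6 is gray → back edge
First back edge: 7 → 6.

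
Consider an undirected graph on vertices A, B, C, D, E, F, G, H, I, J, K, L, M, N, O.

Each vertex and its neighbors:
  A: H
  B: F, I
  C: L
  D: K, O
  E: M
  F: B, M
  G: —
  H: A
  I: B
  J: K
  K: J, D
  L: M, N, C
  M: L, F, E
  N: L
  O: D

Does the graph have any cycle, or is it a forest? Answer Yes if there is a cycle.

No

DFS, tracking each vertex's parent; an edge to a visited non-parent vertex closes a cycle.
Start from E:
visit E (parent –)
  visit M (parent E)
    visit L (parent M)
      L–M: parent, skip
      visit N (parent L)
        N–L: parent, skip
      visit C (parent L)
        C–L: parent, skip
    visit F (parent M)
      visit B (parent F)
        B–F: parent, skip
        visit I (parent B)
          I–B: parent, skip
      F–M: parent, skip
    M–E: parent, skip
visit A (parent –)
  visit H (parent A)
    H–A: parent, skip
visit D (parent –)
  visit K (parent D)
    visit J (parent K)
      J–K: parent, skip
    K–D: parent, skip
  visit O (parent D)
    O–D: parent, skip
visit G (parent –)
No non-parent visited neighbor found — the graph is a forest.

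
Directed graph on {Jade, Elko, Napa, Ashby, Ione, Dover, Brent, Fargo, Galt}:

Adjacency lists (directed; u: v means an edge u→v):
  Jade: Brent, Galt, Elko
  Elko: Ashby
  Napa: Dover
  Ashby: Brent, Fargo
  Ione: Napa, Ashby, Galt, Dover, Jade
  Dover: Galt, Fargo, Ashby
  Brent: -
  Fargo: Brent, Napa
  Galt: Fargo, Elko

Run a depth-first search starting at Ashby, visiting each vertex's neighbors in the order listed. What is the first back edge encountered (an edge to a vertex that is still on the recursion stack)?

DFS from Ashby (visiting each vertex's neighbors in the order listed); mark gray on enter, black on exit:
Ashby gray
  Brent gray
  Brent black
  Fargo gray
    Fargo→Brent: Brent black — skip
    Napa gray
      Dover gray
        Galt gray
          Galt→Fargo: Fargo is gray → back edge
First back edge: Galt → Fargo.

Galt->Fargo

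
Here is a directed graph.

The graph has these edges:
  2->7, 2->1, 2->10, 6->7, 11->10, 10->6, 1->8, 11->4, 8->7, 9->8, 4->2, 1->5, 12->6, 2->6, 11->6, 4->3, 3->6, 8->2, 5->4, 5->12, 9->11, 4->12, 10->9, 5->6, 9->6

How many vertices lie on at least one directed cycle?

8

A vertex is on a directed cycle iff it belongs to a strongly connected component of size ≥ 2 (or has a self-loop).
The vertices on cycles are {1, 2, 4, 5, 8, 9, 10, 11} — 8 in total.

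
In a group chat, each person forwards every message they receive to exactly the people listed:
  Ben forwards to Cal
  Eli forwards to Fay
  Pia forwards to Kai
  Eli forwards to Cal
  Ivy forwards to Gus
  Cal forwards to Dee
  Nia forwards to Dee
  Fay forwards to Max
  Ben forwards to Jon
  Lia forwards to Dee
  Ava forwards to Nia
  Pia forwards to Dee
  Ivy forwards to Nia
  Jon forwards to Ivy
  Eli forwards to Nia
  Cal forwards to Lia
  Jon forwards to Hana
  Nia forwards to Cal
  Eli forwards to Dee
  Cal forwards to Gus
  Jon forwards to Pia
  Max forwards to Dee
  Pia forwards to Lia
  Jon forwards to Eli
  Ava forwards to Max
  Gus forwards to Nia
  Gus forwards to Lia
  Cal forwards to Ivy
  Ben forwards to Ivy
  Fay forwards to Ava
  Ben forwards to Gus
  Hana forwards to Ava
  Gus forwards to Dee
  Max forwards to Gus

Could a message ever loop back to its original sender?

Yes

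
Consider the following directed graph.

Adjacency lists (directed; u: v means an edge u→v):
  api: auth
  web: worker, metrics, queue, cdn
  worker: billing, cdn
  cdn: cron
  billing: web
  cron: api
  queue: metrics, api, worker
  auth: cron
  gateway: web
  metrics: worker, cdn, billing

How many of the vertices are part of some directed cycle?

A vertex is on a directed cycle iff it belongs to a strongly connected component of size ≥ 2 (or has a self-loop).
The vertices on cycles are {api, web, auth, cron, queue, worker, billing, metrics} — 8 in total.

8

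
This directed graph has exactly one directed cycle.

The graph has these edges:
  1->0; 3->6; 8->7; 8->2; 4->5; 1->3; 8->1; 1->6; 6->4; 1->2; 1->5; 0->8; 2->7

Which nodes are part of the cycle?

DFS with gray/black marking from 1:
1 gray
  5 gray
  5 black
  0 gray
    8 gray
      2 gray
        7 gray
        7 black
      2 black
      8→7: 7 black — skip
      8→1: 1 is gray → back edge
Back edge closes the cycle 1 → 0 → 8 → 1; its vertices are {0, 1, 8}.

0, 1, 8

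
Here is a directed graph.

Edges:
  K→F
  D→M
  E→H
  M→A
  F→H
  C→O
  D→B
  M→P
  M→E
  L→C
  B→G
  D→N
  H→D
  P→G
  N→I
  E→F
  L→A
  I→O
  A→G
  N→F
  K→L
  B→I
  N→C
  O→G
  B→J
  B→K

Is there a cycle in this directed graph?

Yes

DFS with white/gray/black marking, starting from F:
F gray
  H gray
    D gray
      M gray
        A gray
          G gray
          G black
        A black
        P gray
          P→G: G black — skip
        P black
        E gray
          E→H: H is gray → back edge
Back edge found, so a cycle exists: H → D → M → E → H.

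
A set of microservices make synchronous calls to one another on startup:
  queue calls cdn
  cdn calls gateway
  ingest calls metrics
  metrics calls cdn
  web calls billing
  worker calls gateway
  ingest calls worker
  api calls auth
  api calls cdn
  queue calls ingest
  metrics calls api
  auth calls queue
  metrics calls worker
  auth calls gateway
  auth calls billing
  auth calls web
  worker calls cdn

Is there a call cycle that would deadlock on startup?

Yes

DFS with white/gray/black marking, starting from metrics:
metrics gray
  worker gray
    cdn gray
      gateway gray
      gateway black
    cdn black
    worker→gateway: gateway black — skip
  worker black
  metrics→cdn: cdn black — skip
  api gray
    auth gray
      auth→gateway: gateway black — skip
      billing gray
      billing black
      web gray
        web→billing: billing black — skip
      web black
      queue gray
        ingest gray
          ingest→worker: worker black — skip
          ingest→metrics: metrics is gray → back edge
Back edge found, so a cycle exists: metrics → api → auth → queue → ingest → metrics.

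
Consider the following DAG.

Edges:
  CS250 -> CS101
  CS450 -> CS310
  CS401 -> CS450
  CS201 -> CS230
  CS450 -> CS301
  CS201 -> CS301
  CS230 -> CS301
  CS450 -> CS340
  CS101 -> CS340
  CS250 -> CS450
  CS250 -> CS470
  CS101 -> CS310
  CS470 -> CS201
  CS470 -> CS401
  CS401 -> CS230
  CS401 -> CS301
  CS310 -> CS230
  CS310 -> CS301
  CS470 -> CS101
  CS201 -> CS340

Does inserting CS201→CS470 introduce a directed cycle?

Yes

Adding CS201→CS470 creates a cycle iff CS470 can already reach CS201.
Path from CS470: CS470 → CS201.
So CS470 → … → CS201 → CS470 is a cycle.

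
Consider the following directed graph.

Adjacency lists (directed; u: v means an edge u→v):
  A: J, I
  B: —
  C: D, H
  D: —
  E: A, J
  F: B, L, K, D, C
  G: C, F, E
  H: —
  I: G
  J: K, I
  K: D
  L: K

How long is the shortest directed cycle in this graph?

4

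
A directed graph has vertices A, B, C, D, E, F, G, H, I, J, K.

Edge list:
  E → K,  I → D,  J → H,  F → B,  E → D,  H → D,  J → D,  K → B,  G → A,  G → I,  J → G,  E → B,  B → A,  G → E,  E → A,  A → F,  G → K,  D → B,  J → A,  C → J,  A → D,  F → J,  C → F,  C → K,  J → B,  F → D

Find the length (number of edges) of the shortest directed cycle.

3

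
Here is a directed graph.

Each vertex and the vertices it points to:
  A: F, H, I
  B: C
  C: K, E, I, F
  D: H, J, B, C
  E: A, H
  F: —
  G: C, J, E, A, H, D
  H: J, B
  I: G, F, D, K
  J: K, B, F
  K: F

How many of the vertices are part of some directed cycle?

9

A vertex is on a directed cycle iff it belongs to a strongly connected component of size ≥ 2 (or has a self-loop).
The vertices on cycles are {A, B, C, D, E, G, H, I, J} — 9 in total.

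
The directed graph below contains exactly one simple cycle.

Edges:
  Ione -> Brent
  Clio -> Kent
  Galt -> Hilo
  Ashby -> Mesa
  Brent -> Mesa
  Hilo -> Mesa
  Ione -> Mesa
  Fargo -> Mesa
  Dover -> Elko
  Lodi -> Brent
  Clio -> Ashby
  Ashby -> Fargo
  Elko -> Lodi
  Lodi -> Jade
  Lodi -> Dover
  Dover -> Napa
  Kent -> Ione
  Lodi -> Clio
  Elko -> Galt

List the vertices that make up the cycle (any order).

DFS with gray/black marking from Lodi:
Lodi gray
  Brent gray
    Mesa gray
    Mesa black
  Brent black
  Clio gray
    Kent gray
      Ione gray
        Ione→Brent: Brent black — skip
        Ione→Mesa: Mesa black — skip
      Ione black
    Kent black
    Ashby gray
      Ashby→Mesa: Mesa black — skip
      Fargo gray
        Fargo→Mesa: Mesa black — skip
      Fargo black
    Ashby black
  Clio black
  Jade gray
  Jade black
  Dover gray
    Elko gray
      Elko→Lodi: Lodi is gray → back edge
Back edge closes the cycle Lodi → Dover → Elko → Lodi; its vertices are {Elko, Lodi, Dover}.

Elko, Lodi, Dover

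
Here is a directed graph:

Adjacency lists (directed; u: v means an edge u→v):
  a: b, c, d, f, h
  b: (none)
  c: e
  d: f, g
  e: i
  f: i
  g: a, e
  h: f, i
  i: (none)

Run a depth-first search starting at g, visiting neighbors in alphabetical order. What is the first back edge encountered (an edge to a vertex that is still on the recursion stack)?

d->g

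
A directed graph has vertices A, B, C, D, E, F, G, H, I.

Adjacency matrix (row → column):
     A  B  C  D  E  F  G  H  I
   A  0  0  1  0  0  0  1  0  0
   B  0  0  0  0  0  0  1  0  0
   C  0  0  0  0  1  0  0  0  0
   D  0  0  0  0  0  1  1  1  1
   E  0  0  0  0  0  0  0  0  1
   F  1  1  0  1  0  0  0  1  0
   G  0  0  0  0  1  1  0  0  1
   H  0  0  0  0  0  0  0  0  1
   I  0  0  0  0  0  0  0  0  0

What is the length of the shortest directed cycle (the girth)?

For each vertex v, BFS finds the shortest path from v back to v.
The shortest such closed walk is F → D → F, length 2.

2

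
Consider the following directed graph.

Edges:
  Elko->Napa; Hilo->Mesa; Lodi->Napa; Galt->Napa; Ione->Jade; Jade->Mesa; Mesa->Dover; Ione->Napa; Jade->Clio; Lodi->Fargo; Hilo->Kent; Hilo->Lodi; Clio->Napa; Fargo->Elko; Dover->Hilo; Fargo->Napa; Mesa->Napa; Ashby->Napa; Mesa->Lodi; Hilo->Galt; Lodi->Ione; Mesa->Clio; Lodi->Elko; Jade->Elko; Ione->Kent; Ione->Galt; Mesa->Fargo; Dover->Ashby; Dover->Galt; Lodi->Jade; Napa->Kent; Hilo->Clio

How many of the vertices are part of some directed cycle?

6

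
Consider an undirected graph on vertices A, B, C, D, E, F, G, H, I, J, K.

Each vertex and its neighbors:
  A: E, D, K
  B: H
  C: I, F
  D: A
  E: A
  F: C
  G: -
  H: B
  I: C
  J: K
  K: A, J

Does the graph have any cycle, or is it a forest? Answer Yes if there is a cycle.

No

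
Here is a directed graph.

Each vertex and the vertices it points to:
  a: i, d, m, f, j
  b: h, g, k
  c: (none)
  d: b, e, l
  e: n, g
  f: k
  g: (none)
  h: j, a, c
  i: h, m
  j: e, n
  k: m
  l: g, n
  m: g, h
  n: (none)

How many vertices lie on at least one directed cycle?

8

A vertex is on a directed cycle iff it belongs to a strongly connected component of size ≥ 2 (or has a self-loop).
The vertices on cycles are {a, b, d, f, h, i, k, m} — 8 in total.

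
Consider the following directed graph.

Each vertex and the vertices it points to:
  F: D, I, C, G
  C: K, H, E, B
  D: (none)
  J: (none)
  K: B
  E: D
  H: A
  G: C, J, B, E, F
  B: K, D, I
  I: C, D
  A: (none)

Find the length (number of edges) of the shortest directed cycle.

2

For each vertex v, BFS finds the shortest path from v back to v.
The shortest such closed walk is G → F → G, length 2.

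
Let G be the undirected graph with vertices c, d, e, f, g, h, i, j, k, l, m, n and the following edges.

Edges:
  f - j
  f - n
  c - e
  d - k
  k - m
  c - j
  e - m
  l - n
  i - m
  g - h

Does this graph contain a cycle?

No

DFS, tracking each vertex's parent; an edge to a visited non-parent vertex closes a cycle.
Start from e:
visit e (parent –)
  visit m (parent e)
    m–e: parent, skip
    visit k (parent m)
      visit d (parent k)
        d–k: parent, skip
      k–m: parent, skip
    visit i (parent m)
      i–m: parent, skip
  visit c (parent e)
    visit j (parent c)
      visit f (parent j)
        f–j: parent, skip
        visit n (parent f)
          n–f: parent, skip
          visit l (parent n)
            l–n: parent, skip
      j–c: parent, skip
    c–e: parent, skip
visit g (parent –)
  visit h (parent g)
    h–g: parent, skip
No non-parent visited neighbor found — the graph is a forest.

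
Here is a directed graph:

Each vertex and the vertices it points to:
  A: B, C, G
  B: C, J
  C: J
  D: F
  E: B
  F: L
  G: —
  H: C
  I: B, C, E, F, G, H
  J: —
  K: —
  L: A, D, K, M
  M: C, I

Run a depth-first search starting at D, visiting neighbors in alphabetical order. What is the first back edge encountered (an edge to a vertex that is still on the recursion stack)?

DFS from D (visiting neighbors in alphabetical order); mark gray on enter, black on exit:
D gray
  F gray
    L gray
      A gray
        B gray
          C gray
            J gray
            J black
          C black
          B→J: J black — skip
        B black
        A→C: C black — skip
        G gray
        G black
      A black
      L→D: D is gray → back edge
First back edge: L → D.

L→D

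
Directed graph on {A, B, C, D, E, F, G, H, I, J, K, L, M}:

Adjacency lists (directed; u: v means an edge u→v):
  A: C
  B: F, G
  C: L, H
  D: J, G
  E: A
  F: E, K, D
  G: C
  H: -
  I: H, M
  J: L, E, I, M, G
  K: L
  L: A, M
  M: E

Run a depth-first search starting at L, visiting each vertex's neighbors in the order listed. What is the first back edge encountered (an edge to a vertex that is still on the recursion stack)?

DFS from L (visiting each vertex's neighbors in the order listed); mark gray on enter, black on exit:
L gray
  A gray
    C gray
      C→L: L is gray → back edge
First back edge: C → L.

C->L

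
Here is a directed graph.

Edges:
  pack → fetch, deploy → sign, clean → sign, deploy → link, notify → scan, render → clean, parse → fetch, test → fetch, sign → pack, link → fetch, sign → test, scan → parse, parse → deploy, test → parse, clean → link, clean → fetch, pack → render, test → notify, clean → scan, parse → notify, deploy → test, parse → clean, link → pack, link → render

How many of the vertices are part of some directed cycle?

A vertex is on a directed cycle iff it belongs to a strongly connected component of size ≥ 2 (or has a self-loop).
The vertices on cycles are {link, pack, scan, sign, test, clean, parse, deploy, notify, render} — 10 in total.

10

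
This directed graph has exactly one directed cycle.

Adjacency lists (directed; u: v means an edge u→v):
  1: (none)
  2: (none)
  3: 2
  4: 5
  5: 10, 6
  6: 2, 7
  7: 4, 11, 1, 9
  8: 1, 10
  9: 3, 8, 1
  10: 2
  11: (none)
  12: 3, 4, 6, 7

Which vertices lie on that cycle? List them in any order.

DFS with gray/black marking from 7:
7 gray
  4 gray
    5 gray
      10 gray
        2 gray
        2 black
      10 black
      6 gray
        6→2: 2 black — skip
        6→7: 7 is gray → back edge
Back edge closes the cycle 7 → 4 → 5 → 6 → 7; its vertices are {4, 5, 6, 7}.

4, 5, 6, 7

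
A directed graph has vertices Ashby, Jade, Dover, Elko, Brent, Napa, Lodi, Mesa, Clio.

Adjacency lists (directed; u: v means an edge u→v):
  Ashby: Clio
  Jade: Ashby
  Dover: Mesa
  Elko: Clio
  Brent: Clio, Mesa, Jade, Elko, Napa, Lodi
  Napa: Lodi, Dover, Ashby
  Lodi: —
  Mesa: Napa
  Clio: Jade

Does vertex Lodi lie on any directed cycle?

No

Lodi lies on a cycle iff there is a path from Lodi back to itself.
Exploring from Lodi, it never reaches itself; equivalently, its strongly connected component is a singleton.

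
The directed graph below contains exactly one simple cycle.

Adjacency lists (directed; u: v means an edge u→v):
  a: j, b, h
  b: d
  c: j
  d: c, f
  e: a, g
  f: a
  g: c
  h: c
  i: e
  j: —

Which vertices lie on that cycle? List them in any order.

a, b, d, f

DFS with gray/black marking from a:
a gray
  j gray
  j black
  b gray
    d gray
      c gray
        c→j: j black — skip
      c black
      f gray
        f→a: a is gray → back edge
Back edge closes the cycle a → b → d → f → a; its vertices are {a, b, d, f}.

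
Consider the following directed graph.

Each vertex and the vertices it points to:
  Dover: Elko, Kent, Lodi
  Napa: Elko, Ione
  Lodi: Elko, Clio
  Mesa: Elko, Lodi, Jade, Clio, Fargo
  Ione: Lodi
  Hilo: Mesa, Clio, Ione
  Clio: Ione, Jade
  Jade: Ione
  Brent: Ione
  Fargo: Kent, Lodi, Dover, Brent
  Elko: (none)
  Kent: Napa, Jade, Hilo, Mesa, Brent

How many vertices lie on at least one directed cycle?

A vertex is on a directed cycle iff it belongs to a strongly connected component of size ≥ 2 (or has a self-loop).
The vertices on cycles are {Clio, Hilo, Ione, Jade, Kent, Lodi, Mesa, Dover, Fargo} — 9 in total.

9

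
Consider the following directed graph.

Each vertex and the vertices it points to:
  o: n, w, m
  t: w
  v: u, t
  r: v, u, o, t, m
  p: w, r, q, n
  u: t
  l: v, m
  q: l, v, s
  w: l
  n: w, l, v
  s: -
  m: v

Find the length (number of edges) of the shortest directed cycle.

4

For each vertex v, BFS finds the shortest path from v back to v.
The shortest such closed walk is t → w → l → v → t, length 4.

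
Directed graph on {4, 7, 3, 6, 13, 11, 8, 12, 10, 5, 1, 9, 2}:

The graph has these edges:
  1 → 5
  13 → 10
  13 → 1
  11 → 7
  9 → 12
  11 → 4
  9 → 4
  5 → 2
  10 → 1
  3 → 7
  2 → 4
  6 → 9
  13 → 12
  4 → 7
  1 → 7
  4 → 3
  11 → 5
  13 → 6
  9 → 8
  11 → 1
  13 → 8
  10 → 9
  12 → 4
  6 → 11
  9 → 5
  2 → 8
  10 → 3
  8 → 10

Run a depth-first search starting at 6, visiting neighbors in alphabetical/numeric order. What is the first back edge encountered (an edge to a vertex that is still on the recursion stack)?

DFS from 6 (visiting neighbors in alphabetical/numeric order); mark gray on enter, black on exit:
6 gray
  9 gray
    4 gray
      3 gray
        7 gray
        7 black
      3 black
      4→7: 7 black — skip
    4 black
    5 gray
      2 gray
        2→4: 4 black — skip
        8 gray
          10 gray
            1 gray
              1→5: 5 is gray → back edge
First back edge: 1 → 5.

1→5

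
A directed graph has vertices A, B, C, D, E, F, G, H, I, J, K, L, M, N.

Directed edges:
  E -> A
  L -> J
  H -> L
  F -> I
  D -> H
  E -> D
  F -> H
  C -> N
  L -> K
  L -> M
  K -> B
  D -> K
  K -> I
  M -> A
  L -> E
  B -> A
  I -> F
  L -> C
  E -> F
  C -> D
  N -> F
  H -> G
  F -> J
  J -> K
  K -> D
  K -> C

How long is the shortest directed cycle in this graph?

2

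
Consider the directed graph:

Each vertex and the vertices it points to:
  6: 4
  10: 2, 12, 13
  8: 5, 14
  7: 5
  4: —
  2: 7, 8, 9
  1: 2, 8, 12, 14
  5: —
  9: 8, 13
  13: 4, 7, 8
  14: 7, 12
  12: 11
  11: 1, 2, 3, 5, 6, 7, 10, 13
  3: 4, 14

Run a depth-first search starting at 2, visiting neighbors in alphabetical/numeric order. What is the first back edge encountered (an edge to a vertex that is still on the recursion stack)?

1->2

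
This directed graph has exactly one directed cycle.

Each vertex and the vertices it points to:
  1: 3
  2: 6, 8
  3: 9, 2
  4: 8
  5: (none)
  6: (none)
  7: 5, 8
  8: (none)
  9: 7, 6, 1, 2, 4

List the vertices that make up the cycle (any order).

1, 3, 9

DFS with gray/black marking from 3:
3 gray
  9 gray
    7 gray
      5 gray
      5 black
      8 gray
      8 black
    7 black
    6 gray
    6 black
    1 gray
      1→3: 3 is gray → back edge
Back edge closes the cycle 3 → 9 → 1 → 3; its vertices are {1, 3, 9}.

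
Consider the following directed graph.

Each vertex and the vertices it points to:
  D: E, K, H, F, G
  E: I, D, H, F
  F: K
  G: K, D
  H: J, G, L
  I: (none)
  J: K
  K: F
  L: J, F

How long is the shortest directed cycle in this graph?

For each vertex v, BFS finds the shortest path from v back to v.
The shortest such closed walk is E → D → E, length 2.

2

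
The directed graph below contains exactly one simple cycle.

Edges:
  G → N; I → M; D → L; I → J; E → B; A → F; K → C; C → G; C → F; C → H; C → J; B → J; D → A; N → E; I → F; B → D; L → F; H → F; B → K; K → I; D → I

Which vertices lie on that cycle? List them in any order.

DFS with gray/black marking from B:
B gray
  J gray
  J black
  K gray
    I gray
      F gray
      F black
      I→J: J black — skip
      M gray
      M black
    I black
    C gray
      G gray
        N gray
          E gray
            E→B: B is gray → back edge
Back edge closes the cycle B → K → C → G → N → E → B; its vertices are {B, C, E, G, K, N}.

B, C, E, G, K, N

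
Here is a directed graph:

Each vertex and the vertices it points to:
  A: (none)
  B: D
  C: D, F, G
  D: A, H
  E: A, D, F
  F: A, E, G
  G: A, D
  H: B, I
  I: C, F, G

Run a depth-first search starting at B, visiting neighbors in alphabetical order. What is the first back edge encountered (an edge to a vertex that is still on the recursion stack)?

H→B

DFS from B (visiting neighbors in alphabetical order); mark gray on enter, black on exit:
B gray
  D gray
    A gray
    A black
    H gray
      H→B: B is gray → back edge
First back edge: H → B.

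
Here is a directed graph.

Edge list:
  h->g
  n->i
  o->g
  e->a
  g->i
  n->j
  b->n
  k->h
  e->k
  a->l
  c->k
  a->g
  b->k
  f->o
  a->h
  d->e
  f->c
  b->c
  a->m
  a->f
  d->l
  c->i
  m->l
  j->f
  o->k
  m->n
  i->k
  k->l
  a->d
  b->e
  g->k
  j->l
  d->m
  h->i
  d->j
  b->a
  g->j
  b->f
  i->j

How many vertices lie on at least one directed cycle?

A vertex is on a directed cycle iff it belongs to a strongly connected component of size ≥ 2 (or has a self-loop).
The vertices on cycles are {a, c, d, e, f, g, h, i, j, k, o} — 11 in total.

11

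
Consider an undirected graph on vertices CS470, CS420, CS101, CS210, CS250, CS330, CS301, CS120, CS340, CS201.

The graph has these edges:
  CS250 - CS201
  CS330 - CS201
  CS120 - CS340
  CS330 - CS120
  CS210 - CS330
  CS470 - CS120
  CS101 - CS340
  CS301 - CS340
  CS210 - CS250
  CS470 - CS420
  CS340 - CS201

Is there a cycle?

DFS, tracking each vertex's parent; an edge to a visited non-parent vertex closes a cycle.
Start from CS340:
visit CS340 (parent –)
  visit CS120 (parent CS340)
    visit CS330 (parent CS120)
      visit CS201 (parent CS330)
        visit CS250 (parent CS201)
          visit CS210 (parent CS250)
            CS210–CS250: parent, skip
            CS210–CS330: CS330 visited and ≠ parent → cycle
Cycle: CS330 – CS201 – CS250 – CS210 – CS330.

Yes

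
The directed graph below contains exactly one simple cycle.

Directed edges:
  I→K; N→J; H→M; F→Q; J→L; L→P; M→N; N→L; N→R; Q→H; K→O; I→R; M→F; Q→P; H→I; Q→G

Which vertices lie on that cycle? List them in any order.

F, H, M, Q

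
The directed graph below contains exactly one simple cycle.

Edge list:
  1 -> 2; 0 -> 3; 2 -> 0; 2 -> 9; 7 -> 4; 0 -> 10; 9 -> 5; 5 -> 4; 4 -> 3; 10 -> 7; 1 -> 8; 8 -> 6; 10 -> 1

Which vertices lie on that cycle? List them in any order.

0, 1, 2, 10

DFS with gray/black marking from 10:
10 gray
  7 gray
    4 gray
      3 gray
      3 black
    4 black
  7 black
  1 gray
    2 gray
      0 gray
        0→10: 10 is gray → back edge
Back edge closes the cycle 10 → 1 → 2 → 0 → 10; its vertices are {0, 1, 2, 10}.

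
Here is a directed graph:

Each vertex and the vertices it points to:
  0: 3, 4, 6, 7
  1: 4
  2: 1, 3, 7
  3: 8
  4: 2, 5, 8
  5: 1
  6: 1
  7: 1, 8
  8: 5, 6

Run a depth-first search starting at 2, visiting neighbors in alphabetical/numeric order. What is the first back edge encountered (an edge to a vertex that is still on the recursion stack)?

4->2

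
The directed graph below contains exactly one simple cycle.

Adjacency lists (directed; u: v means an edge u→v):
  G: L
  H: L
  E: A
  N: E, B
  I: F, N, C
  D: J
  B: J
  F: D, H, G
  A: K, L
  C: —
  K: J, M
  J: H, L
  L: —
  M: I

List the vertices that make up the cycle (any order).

DFS with gray/black marking from I:
I gray
  F gray
    D gray
      J gray
        H gray
          L gray
          L black
        H black
        J→L: L black — skip
      J black
    D black
    F→H: H black — skip
    G gray
      G→L: L black — skip
    G black
  F black
  N gray
    E gray
      A gray
        K gray
          K→J: J black — skip
          M gray
            M→I: I is gray → back edge
Back edge closes the cycle I → N → E → A → K → M → I; its vertices are {A, E, I, K, M, N}.

A, E, I, K, M, N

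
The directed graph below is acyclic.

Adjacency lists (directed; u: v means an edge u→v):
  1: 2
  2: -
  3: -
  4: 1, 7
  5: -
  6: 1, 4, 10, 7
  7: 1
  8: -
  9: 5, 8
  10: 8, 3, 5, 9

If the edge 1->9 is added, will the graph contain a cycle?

No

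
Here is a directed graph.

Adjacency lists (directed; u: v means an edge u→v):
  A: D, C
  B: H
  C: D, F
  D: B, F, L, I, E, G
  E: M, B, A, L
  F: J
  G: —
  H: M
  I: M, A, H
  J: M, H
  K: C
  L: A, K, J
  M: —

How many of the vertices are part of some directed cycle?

7

A vertex is on a directed cycle iff it belongs to a strongly connected component of size ≥ 2 (or has a self-loop).
The vertices on cycles are {A, C, D, E, I, K, L} — 7 in total.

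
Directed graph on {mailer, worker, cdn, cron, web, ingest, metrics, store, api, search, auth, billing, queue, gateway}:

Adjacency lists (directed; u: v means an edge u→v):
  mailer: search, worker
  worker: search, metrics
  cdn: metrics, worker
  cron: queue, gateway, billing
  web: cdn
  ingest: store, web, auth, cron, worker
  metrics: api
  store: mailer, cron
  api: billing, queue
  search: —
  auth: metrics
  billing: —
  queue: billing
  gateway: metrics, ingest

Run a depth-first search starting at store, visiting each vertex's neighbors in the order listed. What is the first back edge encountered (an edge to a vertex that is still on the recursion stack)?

ingest->store

DFS from store (visiting each vertex's neighbors in the order listed); mark gray on enter, black on exit:
store gray
  mailer gray
    search gray
    search black
    worker gray
      worker→search: search black — skip
      metrics gray
        api gray
          billing gray
          billing black
          queue gray
            queue→billing: billing black — skip
          queue black
        api black
      metrics black
    worker black
  mailer black
  cron gray
    cron→queue: queue black — skip
    gateway gray
      gateway→metrics: metrics black — skip
      ingest gray
        ingest→store: store is gray → back edge
First back edge: ingest → store.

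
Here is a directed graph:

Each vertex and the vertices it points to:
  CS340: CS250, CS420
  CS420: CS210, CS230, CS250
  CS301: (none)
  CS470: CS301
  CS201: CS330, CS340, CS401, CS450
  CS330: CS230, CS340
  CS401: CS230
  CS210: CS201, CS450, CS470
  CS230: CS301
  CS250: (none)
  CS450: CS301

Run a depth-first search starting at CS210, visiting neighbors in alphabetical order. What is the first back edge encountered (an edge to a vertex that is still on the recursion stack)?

CS420->CS210

DFS from CS210 (visiting neighbors in alphabetical order); mark gray on enter, black on exit:
CS210 gray
  CS201 gray
    CS330 gray
      CS230 gray
        CS301 gray
        CS301 black
      CS230 black
      CS340 gray
        CS250 gray
        CS250 black
        CS420 gray
          CS420→CS210: CS210 is gray → back edge
First back edge: CS420 → CS210.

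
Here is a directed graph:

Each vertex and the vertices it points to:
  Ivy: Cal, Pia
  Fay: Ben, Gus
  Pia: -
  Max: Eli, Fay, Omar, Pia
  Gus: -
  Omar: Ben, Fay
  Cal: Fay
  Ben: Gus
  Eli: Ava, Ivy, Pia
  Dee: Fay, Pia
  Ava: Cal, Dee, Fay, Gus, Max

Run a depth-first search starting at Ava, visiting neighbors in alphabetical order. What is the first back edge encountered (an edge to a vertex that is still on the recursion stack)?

Eli->Ava

DFS from Ava (visiting neighbors in alphabetical order); mark gray on enter, black on exit:
Ava gray
  Cal gray
    Fay gray
      Ben gray
        Gus gray
        Gus black
      Ben black
      Fay→Gus: Gus black — skip
    Fay black
  Cal black
  Dee gray
    Dee→Fay: Fay black — skip
    Pia gray
    Pia black
  Dee black
  Ava→Fay: Fay black — skip
  Ava→Gus: Gus black — skip
  Max gray
    Eli gray
      Eli→Ava: Ava is gray → back edge
First back edge: Eli → Ava.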